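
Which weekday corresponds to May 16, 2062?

Doomsday rule: the anchor day for the 2000s is Tuesday. For year 62: 62÷12 = 5 r 2, and 2÷4 = 0, so 5+2+0 = 7.
Tuesday + 7 ≡ Tuesday — that's 2062's doomsday.
In May the doomsday date is May 9.
May 16 is 7 days after May 9; 7 mod 7 = 0, so Tuesday + 0 = Tuesday.

Tuesday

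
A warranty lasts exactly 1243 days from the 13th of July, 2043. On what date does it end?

December 7, 2046

+366 (one year; includes Feb 29, 2044) → Jul 13, 2044 (877 left).
+365 (one year) → Jul 13, 2045 (512 left).
+365 (one year) → Jul 13, 2046 (147 left).
Jul has 31 days: +19 → Aug 1, 2046 (128 left).
Aug has 31 days: +31 → Sep 1, 2046 (97 left).
Sep has 30 days: +30 → Oct 1, 2046 (67 left).
Oct has 31 days: +31 → Nov 1, 2046 (36 left).
Nov has 30 days: +30 → Dec 1, 2046 (6 left).
+6 → Dec 7, 2046.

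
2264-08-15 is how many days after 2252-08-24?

4374

Aug 24, 2252 → Aug 24, 2253: 365 days.
Aug 24, 2253 → Aug 24, 2254: 365 days.
Aug 24, 2254 → Aug 24, 2255: 365 days.
Aug 24, 2255 → Aug 24, 2256: 366 days (Feb 29, 2256 is in that span).
Aug 24, 2256 → Aug 24, 2257: 365 days.
Aug 24, 2257 → Aug 24, 2258: 365 days.
Aug 24, 2258 → Aug 24, 2259: 365 days.
Aug 24, 2259 → Aug 24, 2260: 366 days (Feb 29, 2260 is in that span).
Aug 24, 2260 → Aug 24, 2261: 365 days.
Aug 24, 2261 → Aug 24, 2262: 365 days.
Aug 24, 2262 → Aug 24, 2263: 365 days.
Aug 24, 2263 → Sep 24, 2263: 31 days (August has 31).
Sep 24, 2263 → Oct 24, 2263: 30 days (September has 30).
Oct 24, 2263 → Nov 24, 2263: 31 days (October has 31).
Nov 24, 2263 → Dec 24, 2263: 30 days (November has 30).
Dec 24, 2263 → Jan 24, 2264: 31 days (December has 31).
Jan 24, 2264 → Feb 24, 2264: 31 days (January has 31).
Feb 24, 2264 → Mar 24, 2264: 29 days (February has 29).
Mar 24, 2264 → Apr 24, 2264: 31 days (March has 31).
Apr 24, 2264 → May 24, 2264: 30 days (April has 30).
May 24, 2264 → Jun 24, 2264: 31 days (May has 31).
Jun 24, 2264 → Jul 24, 2264: 30 days (June has 30).
Jul 24, 2264 → Aug 15, 2264: 22 days.
Total: 4374 days.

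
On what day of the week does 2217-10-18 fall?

Doomsday rule: the anchor day for the 2200s is Friday. For year 17: 17÷12 = 1 r 5, and 5÷4 = 1, so 1+5+1 = 7.
Friday + 7 ≡ Friday — that's 2217's doomsday.
In October the doomsday date is Oct 10.
Oct 18 is 8 days after Oct 10; 8 mod 7 = 1, so Friday + 1 = Saturday.

Saturday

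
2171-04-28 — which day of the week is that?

Doomsday rule: the anchor day for the 2100s is Sunday. For year 71: 71÷12 = 5 r 11, and 11÷4 = 2, so 5+11+2 = 18.
Sunday + 18 ≡ Thursday — that's 2171's doomsday.
In April the doomsday date is Apr 4.
Apr 28 is 24 days after Apr 4; 24 mod 7 = 3, so Thursday + 3 = Sunday.

Sunday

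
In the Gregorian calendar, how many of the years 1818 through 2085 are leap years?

Multiples of 4 in [1818,2085]: 67.
Of those, multiples of 100: 2 (not leap unless ÷400).
Multiples of 400: 1.
Leap years = 67 − 2 + 1 = 66.

66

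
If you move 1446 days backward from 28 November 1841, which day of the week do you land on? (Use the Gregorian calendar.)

Wednesday

First find the weekday of Nov 28, 1841. Doomsday rule: the anchor day for the 1800s is Friday. For year 41: 41÷12 = 3 r 5, and 5÷4 = 1, so 3+5+1 = 9.
Friday + 9 ≡ Sunday — that's 1841's doomsday.
In November the doomsday date is Nov 7.
Nov 28 is 21 days after Nov 7; 21 mod 7 = 0, so Sunday + 0 = Sunday.
1446 mod 7 = 4, so 1446 days before a Sunday is Sunday − 4 = Wednesday.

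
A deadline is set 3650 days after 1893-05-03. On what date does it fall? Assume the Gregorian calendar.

+365 (one year) → May 3, 1894 (3285 left).
+365 (one year) → May 3, 1895 (2920 left).
+366 (one year; includes Feb 29, 1896) → May 3, 1896 (2554 left).
+365 (one year) → May 3, 1897 (2189 left).
+365 (one year) → May 3, 1898 (1824 left).
+365 (one year) → May 3, 1899 (1459 left).
+365 (one year) → May 3, 1900 (1094 left).
+365 (one year) → May 3, 1901 (729 left).
+365 (one year) → May 3, 1902 (364 left).
May has 31 days: +29 → Jun 1, 1902 (335 left).
Jun has 30 days: +30 → Jul 1, 1902 (305 left).
Jul has 31 days: +31 → Aug 1, 1902 (274 left).
Aug has 31 days: +31 → Sep 1, 1902 (243 left).
Sep has 30 days: +30 → Oct 1, 1902 (213 left).
Oct has 31 days: +31 → Nov 1, 1902 (182 left).
Nov has 30 days: +30 → Dec 1, 1902 (152 left).
Dec has 31 days: +31 → Jan 1, 1903 (121 left).
Jan has 31 days: +31 → Feb 1, 1903 (90 left).
Feb has 28 days: +28 → Mar 1, 1903 (62 left).
Mar has 31 days: +31 → Apr 1, 1903 (31 left).
Apr has 30 days: +30 → May 1, 1903 (1 left).
+1 → May 2, 1903.

May 2, 1903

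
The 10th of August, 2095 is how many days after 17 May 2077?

May 17, 2077 → May 17, 2078: 365 days.
May 17, 2078 → May 17, 2079: 365 days.
May 17, 2079 → May 17, 2080: 366 days (Feb 29, 2080 is in that span).
May 17, 2080 → May 17, 2081: 365 days.
May 17, 2081 → May 17, 2082: 365 days.
May 17, 2082 → May 17, 2083: 365 days.
May 17, 2083 → May 17, 2084: 366 days (Feb 29, 2084 is in that span).
May 17, 2084 → May 17, 2085: 365 days.
May 17, 2085 → May 17, 2086: 365 days.
May 17, 2086 → May 17, 2087: 365 days.
May 17, 2087 → May 17, 2088: 366 days (Feb 29, 2088 is in that span).
May 17, 2088 → May 17, 2089: 365 days.
May 17, 2089 → May 17, 2090: 365 days.
May 17, 2090 → May 17, 2091: 365 days.
May 17, 2091 → May 17, 2092: 366 days (Feb 29, 2092 is in that span).
May 17, 2092 → May 17, 2093: 365 days.
May 17, 2093 → May 17, 2094: 365 days.
May 17, 2094 → May 17, 2095: 365 days.
May 17, 2095 → Jun 17, 2095: 31 days (May has 31).
Jun 17, 2095 → Jul 17, 2095: 30 days (June has 30).
Jul 17, 2095 → Aug 10, 2095: 24 days.
Total: 6659 days.

6659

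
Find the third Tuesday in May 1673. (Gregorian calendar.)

May 1, 1673 is a Monday.
The first Tuesday is therefore May 2 (1 days later).
The third Tuesday is 2 + 2×7 = May 16.

May 16, 1673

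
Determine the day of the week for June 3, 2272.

Monday

Doomsday rule: the anchor day for the 2200s is Friday. For year 72: 72÷12 = 6 r 0, and 0÷4 = 0, so 6+0+0 = 6.
Friday + 6 ≡ Thursday — that's 2272's doomsday.
In June the doomsday date is Jun 6.
Jun 3 is 3 days before Jun 6; 3 mod 7 = 3, so Thursday − 3 = Monday.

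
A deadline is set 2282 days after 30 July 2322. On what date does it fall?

October 28, 2328

+365 (one year) → Jul 30, 2323 (1917 left).
+366 (one year; includes Feb 29, 2324) → Jul 30, 2324 (1551 left).
+365 (one year) → Jul 30, 2325 (1186 left).
+365 (one year) → Jul 30, 2326 (821 left).
+365 (one year) → Jul 30, 2327 (456 left).
+366 (one year; includes Feb 29, 2328) → Jul 30, 2328 (90 left).
Jul has 31 days: +2 → Aug 1, 2328 (88 left).
Aug has 31 days: +31 → Sep 1, 2328 (57 left).
Sep has 30 days: +30 → Oct 1, 2328 (27 left).
+27 → Oct 28, 2328.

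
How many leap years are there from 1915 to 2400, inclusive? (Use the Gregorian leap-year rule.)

Multiples of 4 in [1915,2400]: 122.
Of those, multiples of 100: 5 (not leap unless ÷400).
Multiples of 400: 2.
Leap years = 122 − 5 + 2 = 119.

119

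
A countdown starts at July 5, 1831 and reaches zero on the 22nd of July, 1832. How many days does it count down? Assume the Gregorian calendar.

Jul 5, 1831 → Aug 5, 1831: 31 days (July has 31).
Aug 5, 1831 → Sep 5, 1831: 31 days (August has 31).
Sep 5, 1831 → Oct 5, 1831: 30 days (September has 30).
Oct 5, 1831 → Nov 5, 1831: 31 days (October has 31).
Nov 5, 1831 → Dec 5, 1831: 30 days (November has 30).
Dec 5, 1831 → Jan 5, 1832: 31 days (December has 31).
Jan 5, 1832 → Feb 5, 1832: 31 days (January has 31).
Feb 5, 1832 → Mar 5, 1832: 29 days (February has 29).
Mar 5, 1832 → Apr 5, 1832: 31 days (March has 31).
Apr 5, 1832 → May 5, 1832: 30 days (April has 30).
May 5, 1832 → Jun 5, 1832: 31 days (May has 31).
Jun 5, 1832 → Jul 5, 1832: 30 days (June has 30).
Jul 5, 1832 → Jul 22, 1832: 17 days.
Total: 383 days.

383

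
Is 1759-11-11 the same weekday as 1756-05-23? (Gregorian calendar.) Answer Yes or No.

Yes

From May 23, 1756 to Nov 11, 1759 is 1267 days.
1267 mod 7 = 0, so they are the same weekday.
(May 23, 1756 is a Sunday; Nov 11, 1759 is a Sunday.)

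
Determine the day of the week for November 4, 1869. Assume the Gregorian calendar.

Doomsday rule: the anchor day for the 1800s is Friday. For year 69: 69÷12 = 5 r 9, and 9÷4 = 2, so 5+9+2 = 16.
Friday + 16 ≡ Sunday — that's 1869's doomsday.
In November the doomsday date is Nov 7.
Nov 4 is 3 days before Nov 7; 3 mod 7 = 3, so Sunday − 3 = Thursday.

Thursday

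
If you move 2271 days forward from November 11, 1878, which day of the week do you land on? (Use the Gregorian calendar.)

First find the weekday of Nov 11, 1878. Doomsday rule: the anchor day for the 1800s is Friday. For year 78: 78÷12 = 6 r 6, and 6÷4 = 1, so 6+6+1 = 13.
Friday + 13 ≡ Thursday — that's 1878's doomsday.
In November the doomsday date is Nov 7.
Nov 11 is 4 days after Nov 7; 4 mod 7 = 4, so Thursday + 4 = Monday.
2271 mod 7 = 3, so 2271 days after a Monday is Monday + 3 = Thursday.

Thursday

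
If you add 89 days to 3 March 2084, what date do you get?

Mar has 31 days: +29 → Apr 1, 2084 (60 left).
Apr has 30 days: +30 → May 1, 2084 (30 left).
+30 → May 31, 2084.

May 31, 2084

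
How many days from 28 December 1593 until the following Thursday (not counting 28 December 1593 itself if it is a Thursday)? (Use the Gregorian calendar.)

2

Dec 28, 1593 is a Tuesday.
From Tuesday to the next Thursday is 2 days.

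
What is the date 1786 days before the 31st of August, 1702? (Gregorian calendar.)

October 9, 1697

−365 (one year) → Aug 31, 1701 (1421 left).
−365 (one year) → Aug 31, 1700 (1056 left).
−365 (one year) → Aug 31, 1699 (691 left).
−365 (one year) → Aug 31, 1698 (326 left).
−31 → Jul 31, 1698 (end of Jul, 31 days; 295 left).
−31 → Jun 30, 1698 (end of Jun, 30 days; 264 left).
−30 → May 31, 1698 (end of May, 31 days; 234 left).
−31 → Apr 30, 1698 (end of Apr, 30 days; 203 left).
−30 → Mar 31, 1698 (end of Mar, 31 days; 173 left).
−31 → Feb 28, 1698 (end of Feb, 28 days; 142 left).
−28 → Jan 31, 1698 (end of Jan, 31 days; 114 left).
−31 → Dec 31, 1697 (end of Dec, 31 days; 83 left).
−31 → Nov 30, 1697 (end of Nov, 30 days; 52 left).
−30 → Oct 31, 1697 (end of Oct, 31 days; 22 left).
−22 → Oct 9, 1697.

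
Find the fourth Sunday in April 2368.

April 1, 2368 is a Monday.
The first Sunday is therefore April 7 (6 days later).
The fourth Sunday is 7 + 3×7 = April 28.

April 28, 2368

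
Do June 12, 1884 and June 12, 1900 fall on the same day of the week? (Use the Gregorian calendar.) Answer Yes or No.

No

From Jun 12, 1884 to Jun 12, 1900 is 5843 days.
5843 mod 7 = 5, so they are different weekdays.
(Jun 12, 1884 is a Thursday; Jun 12, 1900 is a Tuesday.)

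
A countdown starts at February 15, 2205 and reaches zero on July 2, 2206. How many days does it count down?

502

Feb 15, 2205 → Feb 15, 2206: 365 days.
Feb 15, 2206 → Mar 15, 2206: 28 days (February has 28).
Mar 15, 2206 → Apr 15, 2206: 31 days (March has 31).
Apr 15, 2206 → May 15, 2206: 30 days (April has 30).
May 15, 2206 → Jun 15, 2206: 31 days (May has 31).
Jun 15, 2206 → Jul 2, 2206: 17 days.
Total: 502 days.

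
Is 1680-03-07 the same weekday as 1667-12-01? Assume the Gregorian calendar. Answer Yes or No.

From Dec 1, 1667 to Mar 7, 1680 is 4480 days.
4480 mod 7 = 0, so they are the same weekday.
(Dec 1, 1667 is a Thursday; Mar 7, 1680 is a Thursday.)

Yes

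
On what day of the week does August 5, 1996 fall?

Doomsday rule: the anchor day for the 1900s is Wednesday. For year 96: 96÷12 = 8 r 0, and 0÷4 = 0, so 8+0+0 = 8.
Wednesday + 8 ≡ Thursday — that's 1996's doomsday.
In August the doomsday date is Aug 8.
Aug 5 is 3 days before Aug 8; 3 mod 7 = 3, so Thursday − 3 = Monday.

Monday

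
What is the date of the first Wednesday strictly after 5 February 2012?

February 8, 2012

Feb 5, 2012 is a Sunday.
From Sunday to the next Wednesday is 3 days.
Feb 5, 2012 + 3 = Feb 8, 2012.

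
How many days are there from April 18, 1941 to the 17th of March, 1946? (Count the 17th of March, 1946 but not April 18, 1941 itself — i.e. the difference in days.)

1794

Apr 18, 1941 → Apr 18, 1942: 365 days.
Apr 18, 1942 → Apr 18, 1943: 365 days.
Apr 18, 1943 → Apr 18, 1944: 366 days (Feb 29, 1944 is in that span).
Apr 18, 1944 → Apr 18, 1945: 365 days.
Apr 18, 1945 → May 18, 1945: 30 days (April has 30).
May 18, 1945 → Jun 18, 1945: 31 days (May has 31).
Jun 18, 1945 → Jul 18, 1945: 30 days (June has 30).
Jul 18, 1945 → Aug 18, 1945: 31 days (July has 31).
Aug 18, 1945 → Sep 18, 1945: 31 days (August has 31).
Sep 18, 1945 → Oct 18, 1945: 30 days (September has 30).
Oct 18, 1945 → Nov 18, 1945: 31 days (October has 31).
Nov 18, 1945 → Dec 18, 1945: 30 days (November has 30).
Dec 18, 1945 → Jan 18, 1946: 31 days (December has 31).
Jan 18, 1946 → Feb 18, 1946: 31 days (January has 31).
Feb 18, 1946 → Mar 17, 1946: 27 days.
Total: 1794 days.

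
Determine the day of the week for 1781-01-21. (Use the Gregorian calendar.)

Doomsday rule: the anchor day for the 1700s is Sunday. For year 81: 81÷12 = 6 r 9, and 9÷4 = 2, so 6+9+2 = 17.
Sunday + 17 ≡ Wednesday — that's 1781's doomsday.
In January the doomsday date is Jan 3 (1781 is not a leap year).
Jan 21 is 18 days after Jan 3; 18 mod 7 = 4, so Wednesday + 4 = Sunday.

Sunday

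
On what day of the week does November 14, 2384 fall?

Doomsday rule: the anchor day for the 2300s is Wednesday. For year 84: 84÷12 = 7 r 0, and 0÷4 = 0, so 7+0+0 = 7.
Wednesday + 7 ≡ Wednesday — that's 2384's doomsday.
In November the doomsday date is Nov 7.
Nov 14 is 7 days after Nov 7; 7 mod 7 = 0, so Wednesday + 0 = Wednesday.

Wednesday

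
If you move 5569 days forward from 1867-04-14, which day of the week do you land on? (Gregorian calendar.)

Thursday

Apr 14, 1867 is a Sunday.
5569 mod 7 = 4, so 5569 days after a Sunday is Sunday + 4 = Thursday.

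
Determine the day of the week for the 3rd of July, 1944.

January 1, 1944 is a Saturday.
Jan 1, 1944 → Feb 1, 1944: 31 days (January has 31).
Feb 1, 1944 → Mar 1, 1944: 29 days (February has 29).
Mar 1, 1944 → Apr 1, 1944: 31 days (March has 31).
Apr 1, 1944 → May 1, 1944: 30 days (April has 30).
May 1, 1944 → Jun 1, 1944: 31 days (May has 31).
Jun 1, 1944 → Jul 1, 1944: 30 days (June has 30).
Jul 1, 1944 → Jul 3, 1944: 2 days.
Total: 184 days.
184 mod 7 = 2, so Saturday + 2 = Monday.

Monday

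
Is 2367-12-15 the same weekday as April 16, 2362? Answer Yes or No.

No

From Apr 16, 2362 to Dec 15, 2367 is 2069 days.
2069 mod 7 = 4, so they are different weekdays.
(Apr 16, 2362 is a Monday; Dec 15, 2367 is a Friday.)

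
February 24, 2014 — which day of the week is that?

Doomsday rule: the anchor day for the 2000s is Tuesday. For year 14: 14÷12 = 1 r 2, and 2÷4 = 0, so 1+2+0 = 3.
Tuesday + 3 ≡ Friday — that's 2014's doomsday.
In February the doomsday date is Feb 28 (2014 is not a leap year).
Feb 24 is 4 days before Feb 28; 4 mod 7 = 4, so Friday − 4 = Monday.

Monday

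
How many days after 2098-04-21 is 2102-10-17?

Apr 21, 2098 → Apr 21, 2099: 365 days.
Apr 21, 2099 → Apr 21, 2100: 365 days.
Apr 21, 2100 → Apr 21, 2101: 365 days.
Apr 21, 2101 → Apr 21, 2102: 365 days.
Apr 21, 2102 → May 21, 2102: 30 days (April has 30).
May 21, 2102 → Jun 21, 2102: 31 days (May has 31).
Jun 21, 2102 → Jul 21, 2102: 30 days (June has 30).
Jul 21, 2102 → Aug 21, 2102: 31 days (July has 31).
Aug 21, 2102 → Sep 21, 2102: 31 days (August has 31).
Sep 21, 2102 → Oct 17, 2102: 26 days.
Total: 1639 days.

1639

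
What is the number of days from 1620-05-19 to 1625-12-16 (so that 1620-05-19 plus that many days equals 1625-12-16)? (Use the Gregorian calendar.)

May 19, 1620 → May 19, 1621: 365 days.
May 19, 1621 → May 19, 1622: 365 days.
May 19, 1622 → May 19, 1623: 365 days.
May 19, 1623 → May 19, 1624: 366 days (Feb 29, 1624 is in that span).
May 19, 1624 → May 19, 1625: 365 days.
May 19, 1625 → Jun 19, 1625: 31 days (May has 31).
Jun 19, 1625 → Jul 19, 1625: 30 days (June has 30).
Jul 19, 1625 → Aug 19, 1625: 31 days (July has 31).
Aug 19, 1625 → Sep 19, 1625: 31 days (August has 31).
Sep 19, 1625 → Oct 19, 1625: 30 days (September has 30).
Oct 19, 1625 → Nov 19, 1625: 31 days (October has 31).
Nov 19, 1625 → Dec 16, 1625: 27 days.
Total: 2037 days.

2037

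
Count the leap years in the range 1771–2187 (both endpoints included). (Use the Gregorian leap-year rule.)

101

Multiples of 4 in [1771,2187]: 104.
Of those, multiples of 100: 4 (not leap unless ÷400).
Multiples of 400: 1.
Leap years = 104 − 4 + 1 = 101.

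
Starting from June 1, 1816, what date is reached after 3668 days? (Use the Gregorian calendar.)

+365 (one year) → Jun 1, 1817 (3303 left).
+365 (one year) → Jun 1, 1818 (2938 left).
+365 (one year) → Jun 1, 1819 (2573 left).
+366 (one year; includes Feb 29, 1820) → Jun 1, 1820 (2207 left).
+365 (one year) → Jun 1, 1821 (1842 left).
+365 (one year) → Jun 1, 1822 (1477 left).
+365 (one year) → Jun 1, 1823 (1112 left).
+366 (one year; includes Feb 29, 1824) → Jun 1, 1824 (746 left).
+365 (one year) → Jun 1, 1825 (381 left).
Jun has 30 days: +30 → Jul 1, 1825 (351 left).
Jul has 31 days: +31 → Aug 1, 1825 (320 left).
Aug has 31 days: +31 → Sep 1, 1825 (289 left).
Sep has 30 days: +30 → Oct 1, 1825 (259 left).
Oct has 31 days: +31 → Nov 1, 1825 (228 left).
Nov has 30 days: +30 → Dec 1, 1825 (198 left).
Dec has 31 days: +31 → Jan 1, 1826 (167 left).
Jan has 31 days: +31 → Feb 1, 1826 (136 left).
Feb has 28 days: +28 → Mar 1, 1826 (108 left).
Mar has 31 days: +31 → Apr 1, 1826 (77 left).
Apr has 30 days: +30 → May 1, 1826 (47 left).
May has 31 days: +31 → Jun 1, 1826 (16 left).
+16 → Jun 17, 1826.

June 17, 1826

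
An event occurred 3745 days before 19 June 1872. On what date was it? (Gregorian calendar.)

−366 (one year; includes Feb 29, 1872) → Jun 19, 1871 (3379 left).
−365 (one year) → Jun 19, 1870 (3014 left).
−365 (one year) → Jun 19, 1869 (2649 left).
−365 (one year) → Jun 19, 1868 (2284 left).
−366 (one year; includes Feb 29, 1868) → Jun 19, 1867 (1918 left).
−365 (one year) → Jun 19, 1866 (1553 left).
−365 (one year) → Jun 19, 1865 (1188 left).
−365 (one year) → Jun 19, 1864 (823 left).
−366 (one year; includes Feb 29, 1864) → Jun 19, 1863 (457 left).
−365 (one year) → Jun 19, 1862 (92 left).
−19 → May 31, 1862 (end of May, 31 days; 73 left).
−31 → Apr 30, 1862 (end of Apr, 30 days; 42 left).
−30 → Mar 31, 1862 (end of Mar, 31 days; 12 left).
−12 → Mar 19, 1862.

March 19, 1862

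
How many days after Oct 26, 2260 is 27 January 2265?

Oct 26, 2260 → Oct 26, 2261: 365 days.
Oct 26, 2261 → Oct 26, 2262: 365 days.
Oct 26, 2262 → Oct 26, 2263: 365 days.
Oct 26, 2263 → Oct 26, 2264: 366 days (Feb 29, 2264 is in that span).
Oct 26, 2264 → Nov 26, 2264: 31 days (October has 31).
Nov 26, 2264 → Dec 26, 2264: 30 days (November has 30).
Dec 26, 2264 → Jan 26, 2265: 31 days (December has 31).
Jan 26, 2265 → Jan 27, 2265: 1 days.
Total: 1554 days.

1554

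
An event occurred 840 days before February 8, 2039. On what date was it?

October 21, 2036

−365 (one year) → Feb 8, 2038 (475 left).
−365 (one year) → Feb 8, 2037 (110 left).
−8 → Jan 31, 2037 (end of Jan, 31 days; 102 left).
−31 → Dec 31, 2036 (end of Dec, 31 days; 71 left).
−31 → Nov 30, 2036 (end of Nov, 30 days; 40 left).
−30 → Oct 31, 2036 (end of Oct, 31 days; 10 left).
−10 → Oct 21, 2036.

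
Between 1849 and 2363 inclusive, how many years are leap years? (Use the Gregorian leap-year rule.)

Multiples of 4 in [1849,2363]: 128.
Of those, multiples of 100: 5 (not leap unless ÷400).
Multiples of 400: 1.
Leap years = 128 − 5 + 1 = 124.

124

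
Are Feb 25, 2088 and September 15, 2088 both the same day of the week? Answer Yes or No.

From Feb 25, 2088 to Sep 15, 2088 is 203 days.
203 mod 7 = 0, so they are the same weekday.
(Feb 25, 2088 is a Wednesday; Sep 15, 2088 is a Wednesday.)

Yes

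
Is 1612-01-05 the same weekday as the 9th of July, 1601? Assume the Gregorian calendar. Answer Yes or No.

From Jul 9, 1601 to Jan 5, 1612 is 3832 days.
3832 mod 7 = 3, so they are different weekdays.
(Jul 9, 1601 is a Monday; Jan 5, 1612 is a Thursday.)

No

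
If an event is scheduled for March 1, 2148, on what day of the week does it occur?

Friday

January 1, 2148 is a Monday.
Jan 1, 2148 → Feb 1, 2148: 31 days (January has 31).
Feb 1, 2148 → Mar 1, 2148: 29 days.
Total: 60 days.
60 mod 7 = 4, so Monday + 4 = Friday.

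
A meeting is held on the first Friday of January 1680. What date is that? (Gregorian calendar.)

January 5, 1680

January 1, 1680 is a Monday.
The first Friday is therefore January 5 (4 days later).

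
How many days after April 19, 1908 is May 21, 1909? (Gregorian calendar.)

Apr 19, 1908 → May 19, 1908: 30 days (April has 30).
May 19, 1908 → Jun 19, 1908: 31 days (May has 31).
Jun 19, 1908 → Jul 19, 1908: 30 days (June has 30).
Jul 19, 1908 → Aug 19, 1908: 31 days (July has 31).
Aug 19, 1908 → Sep 19, 1908: 31 days (August has 31).
Sep 19, 1908 → Oct 19, 1908: 30 days (September has 30).
Oct 19, 1908 → Nov 19, 1908: 31 days (October has 31).
Nov 19, 1908 → Dec 19, 1908: 30 days (November has 30).
Dec 19, 1908 → Jan 19, 1909: 31 days (December has 31).
Jan 19, 1909 → Feb 19, 1909: 31 days (January has 31).
Feb 19, 1909 → Mar 19, 1909: 28 days (February has 28).
Mar 19, 1909 → Apr 19, 1909: 31 days (March has 31).
Apr 19, 1909 → May 19, 1909: 30 days (April has 30).
May 19, 1909 → May 21, 1909: 2 days.
Total: 397 days.

397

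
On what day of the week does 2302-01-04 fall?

Doomsday rule: the anchor day for the 2300s is Wednesday. For year 02: 2÷12 = 0 r 2, and 2÷4 = 0, so 0+2+0 = 2.
Wednesday + 2 ≡ Friday — that's 2302's doomsday.
In January the doomsday date is Jan 3 (2302 is not a leap year).
Jan 4 is 1 day after Jan 3; 1 mod 7 = 1, so Friday + 1 = Saturday.

Saturday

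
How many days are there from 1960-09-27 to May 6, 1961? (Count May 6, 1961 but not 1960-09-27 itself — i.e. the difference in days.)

Sep 27, 1960 → Oct 27, 1960: 30 days (September has 30).
Oct 27, 1960 → Nov 27, 1960: 31 days (October has 31).
Nov 27, 1960 → Dec 27, 1960: 30 days (November has 30).
Dec 27, 1960 → Jan 27, 1961: 31 days (December has 31).
Jan 27, 1961 → Feb 27, 1961: 31 days (January has 31).
Feb 27, 1961 → Mar 27, 1961: 28 days (February has 28).
Mar 27, 1961 → Apr 27, 1961: 31 days (March has 31).
Apr 27, 1961 → May 6, 1961: 9 days.
Total: 221 days.

221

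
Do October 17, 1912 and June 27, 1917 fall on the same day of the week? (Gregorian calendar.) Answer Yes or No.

No

From Oct 17, 1912 to Jun 27, 1917 is 1714 days.
1714 mod 7 = 6, so they are different weekdays.
(Oct 17, 1912 is a Thursday; Jun 27, 1917 is a Wednesday.)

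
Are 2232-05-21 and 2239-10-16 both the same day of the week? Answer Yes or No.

No

From May 21, 2232 to Oct 16, 2239 is 2704 days.
2704 mod 7 = 2, so they are different weekdays.
(May 21, 2232 is a Monday; Oct 16, 2239 is a Wednesday.)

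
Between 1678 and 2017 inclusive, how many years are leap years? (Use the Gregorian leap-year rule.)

Multiples of 4 in [1678,2017]: 85.
Of those, multiples of 100: 4 (not leap unless ÷400).
Multiples of 400: 1.
Leap years = 85 − 4 + 1 = 82.

82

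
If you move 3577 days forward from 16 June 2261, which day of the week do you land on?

Sunday

First find the weekday of Jun 16, 2261. Doomsday rule: the anchor day for the 2200s is Friday. For year 61: 61÷12 = 5 r 1, and 1÷4 = 0, so 5+1+0 = 6.
Friday + 6 ≡ Thursday — that's 2261's doomsday.
In June the doomsday date is Jun 6.
Jun 16 is 10 days after Jun 6; 10 mod 7 = 3, so Thursday + 3 = Sunday.
3577 mod 7 = 0, so 3577 days after a Sunday is Sunday + 0 = Sunday.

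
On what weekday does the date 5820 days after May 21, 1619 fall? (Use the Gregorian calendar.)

Friday

May 21, 1619 is a Tuesday.
5820 mod 7 = 3, so 5820 days after a Tuesday is Tuesday + 3 = Friday.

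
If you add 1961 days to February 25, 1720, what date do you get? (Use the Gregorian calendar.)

July 9, 1725

+366 (one year; includes Feb 29, 1720) → Feb 25, 1721 (1595 left).
+365 (one year) → Feb 25, 1722 (1230 left).
+365 (one year) → Feb 25, 1723 (865 left).
+365 (one year) → Feb 25, 1724 (500 left).
+366 (one year; includes Feb 29, 1724) → Feb 25, 1725 (134 left).
Feb has 28 days: +4 → Mar 1, 1725 (130 left).
Mar has 31 days: +31 → Apr 1, 1725 (99 left).
Apr has 30 days: +30 → May 1, 1725 (69 left).
May has 31 days: +31 → Jun 1, 1725 (38 left).
Jun has 30 days: +30 → Jul 1, 1725 (8 left).
+8 → Jul 9, 1725.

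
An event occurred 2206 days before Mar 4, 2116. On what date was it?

−366 (one year; includes Feb 29, 2116) → Mar 4, 2115 (1840 left).
−365 (one year) → Mar 4, 2114 (1475 left).
−365 (one year) → Mar 4, 2113 (1110 left).
−365 (one year) → Mar 4, 2112 (745 left).
−366 (one year; includes Feb 29, 2112) → Mar 4, 2111 (379 left).
−4 → Feb 28, 2111 (end of Feb, 28 days; 375 left).
−28 → Jan 31, 2111 (end of Jan, 31 days; 347 left).
−31 → Dec 31, 2110 (end of Dec, 31 days; 316 left).
−31 → Nov 30, 2110 (end of Nov, 30 days; 285 left).
−30 → Oct 31, 2110 (end of Oct, 31 days; 255 left).
−31 → Sep 30, 2110 (end of Sep, 30 days; 224 left).
−30 → Aug 31, 2110 (end of Aug, 31 days; 194 left).
−31 → Jul 31, 2110 (end of Jul, 31 days; 163 left).
−31 → Jun 30, 2110 (end of Jun, 30 days; 132 left).
−30 → May 31, 2110 (end of May, 31 days; 102 left).
−31 → Apr 30, 2110 (end of Apr, 30 days; 71 left).
−30 → Mar 31, 2110 (end of Mar, 31 days; 41 left).
−31 → Feb 28, 2110 (end of Feb, 28 days; 10 left).
−10 → Feb 18, 2110.

February 18, 2110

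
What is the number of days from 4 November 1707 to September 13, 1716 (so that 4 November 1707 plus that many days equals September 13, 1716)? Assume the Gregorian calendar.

Nov 4, 1707 → Nov 4, 1708: 366 days (Feb 29, 1708 is in that span).
Nov 4, 1708 → Nov 4, 1709: 365 days.
Nov 4, 1709 → Nov 4, 1710: 365 days.
Nov 4, 1710 → Nov 4, 1711: 365 days.
Nov 4, 1711 → Nov 4, 1712: 366 days (Feb 29, 1712 is in that span).
Nov 4, 1712 → Nov 4, 1713: 365 days.
Nov 4, 1713 → Nov 4, 1714: 365 days.
Nov 4, 1714 → Nov 4, 1715: 365 days.
Nov 4, 1715 → Dec 4, 1715: 30 days (November has 30).
Dec 4, 1715 → Jan 4, 1716: 31 days (December has 31).
Jan 4, 1716 → Feb 4, 1716: 31 days (January has 31).
Feb 4, 1716 → Mar 4, 1716: 29 days (February has 29).
Mar 4, 1716 → Apr 4, 1716: 31 days (March has 31).
Apr 4, 1716 → May 4, 1716: 30 days (April has 30).
May 4, 1716 → Jun 4, 1716: 31 days (May has 31).
Jun 4, 1716 → Jul 4, 1716: 30 days (June has 30).
Jul 4, 1716 → Aug 4, 1716: 31 days (July has 31).
Aug 4, 1716 → Sep 4, 1716: 31 days (August has 31).
Sep 4, 1716 → Sep 13, 1716: 9 days.
Total: 3236 days.

3236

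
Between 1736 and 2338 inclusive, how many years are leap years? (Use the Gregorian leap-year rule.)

146

Multiples of 4 in [1736,2338]: 151.
Of those, multiples of 100: 6 (not leap unless ÷400).
Multiples of 400: 1.
Leap years = 151 − 6 + 1 = 146.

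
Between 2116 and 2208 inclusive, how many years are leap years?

23

Multiples of 4 in [2116,2208]: 24.
Of those, multiples of 100: 1 (not leap unless ÷400).
Multiples of 400: 0.
Leap years = 24 − 1 + 0 = 23.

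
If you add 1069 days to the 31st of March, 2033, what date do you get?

+365 (one year) → Mar 31, 2034 (704 left).
+365 (one year) → Mar 31, 2035 (339 left).
Mar has 31 days: +1 → Apr 1, 2035 (338 left).
Apr has 30 days: +30 → May 1, 2035 (308 left).
May has 31 days: +31 → Jun 1, 2035 (277 left).
Jun has 30 days: +30 → Jul 1, 2035 (247 left).
Jul has 31 days: +31 → Aug 1, 2035 (216 left).
Aug has 31 days: +31 → Sep 1, 2035 (185 left).
Sep has 30 days: +30 → Oct 1, 2035 (155 left).
Oct has 31 days: +31 → Nov 1, 2035 (124 left).
Nov has 30 days: +30 → Dec 1, 2035 (94 left).
Dec has 31 days: +31 → Jan 1, 2036 (63 left).
Jan has 31 days: +31 → Feb 1, 2036 (32 left).
Feb has 29 days: +29 → Mar 1, 2036 (3 left).
+3 → Mar 4, 2036.

March 4, 2036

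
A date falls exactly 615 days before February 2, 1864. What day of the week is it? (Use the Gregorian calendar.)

Wednesday

First find the weekday of Feb 2, 1864. Doomsday rule: the anchor day for the 1800s is Friday. For year 64: 64÷12 = 5 r 4, and 4÷4 = 1, so 5+4+1 = 10.
Friday + 10 ≡ Monday — that's 1864's doomsday.
In February the doomsday date is Feb 29 (1864 is a leap year (divisible by 4)).
Feb 2 is 27 days before Feb 29; 27 mod 7 = 6, so Monday − 6 = Tuesday.
615 mod 7 = 6, so 615 days before a Tuesday is Tuesday − 6 = Wednesday.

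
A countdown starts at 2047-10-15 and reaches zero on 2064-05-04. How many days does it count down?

Oct 15, 2047 → Oct 15, 2048: 366 days (Feb 29, 2048 is in that span).
Oct 15, 2048 → Oct 15, 2049: 365 days.
Oct 15, 2049 → Oct 15, 2050: 365 days.
Oct 15, 2050 → Oct 15, 2051: 365 days.
Oct 15, 2051 → Oct 15, 2052: 366 days (Feb 29, 2052 is in that span).
Oct 15, 2052 → Oct 15, 2053: 365 days.
Oct 15, 2053 → Oct 15, 2054: 365 days.
Oct 15, 2054 → Oct 15, 2055: 365 days.
Oct 15, 2055 → Oct 15, 2056: 366 days (Feb 29, 2056 is in that span).
Oct 15, 2056 → Oct 15, 2057: 365 days.
Oct 15, 2057 → Oct 15, 2058: 365 days.
Oct 15, 2058 → Oct 15, 2059: 365 days.
Oct 15, 2059 → Oct 15, 2060: 366 days (Feb 29, 2060 is in that span).
Oct 15, 2060 → Oct 15, 2061: 365 days.
Oct 15, 2061 → Oct 15, 2062: 365 days.
Oct 15, 2062 → Oct 15, 2063: 365 days.
Oct 15, 2063 → Nov 15, 2063: 31 days (October has 31).
Nov 15, 2063 → Dec 15, 2063: 30 days (November has 30).
Dec 15, 2063 → Jan 15, 2064: 31 days (December has 31).
Jan 15, 2064 → Feb 15, 2064: 31 days (January has 31).
Feb 15, 2064 → Mar 15, 2064: 29 days (February has 29).
Mar 15, 2064 → Apr 15, 2064: 31 days (March has 31).
Apr 15, 2064 → May 4, 2064: 19 days.
Total: 6046 days.

6046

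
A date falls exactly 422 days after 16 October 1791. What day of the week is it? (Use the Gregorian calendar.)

First find the weekday of Oct 16, 1791. Doomsday rule: the anchor day for the 1700s is Sunday. For year 91: 91÷12 = 7 r 7, and 7÷4 = 1, so 7+7+1 = 15.
Sunday + 15 ≡ Monday — that's 1791's doomsday.
In October the doomsday date is Oct 10.
Oct 16 is 6 days after Oct 10; 6 mod 7 = 6, so Monday + 6 = Sunday.
422 mod 7 = 2, so 422 days after a Sunday is Sunday + 2 = Tuesday.

Tuesday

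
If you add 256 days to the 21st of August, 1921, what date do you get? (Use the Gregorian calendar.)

May 4, 1922

Aug has 31 days: +11 → Sep 1, 1921 (245 left).
Sep has 30 days: +30 → Oct 1, 1921 (215 left).
Oct has 31 days: +31 → Nov 1, 1921 (184 left).
Nov has 30 days: +30 → Dec 1, 1921 (154 left).
Dec has 31 days: +31 → Jan 1, 1922 (123 left).
Jan has 31 days: +31 → Feb 1, 1922 (92 left).
Feb has 28 days: +28 → Mar 1, 1922 (64 left).
Mar has 31 days: +31 → Apr 1, 1922 (33 left).
Apr has 30 days: +30 → May 1, 1922 (3 left).
+3 → May 4, 1922.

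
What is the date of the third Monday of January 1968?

January 15, 1968

January 1, 1968 is a Monday.
The first Monday is therefore January 1 (same day).
The third Monday is 1 + 2×7 = January 15.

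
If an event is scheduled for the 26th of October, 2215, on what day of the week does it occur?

January 1, 2215 is a Sunday.
Jan 1, 2215 → Feb 1, 2215: 31 days (January has 31).
Feb 1, 2215 → Mar 1, 2215: 28 days (February has 28).
Mar 1, 2215 → Apr 1, 2215: 31 days (March has 31).
Apr 1, 2215 → May 1, 2215: 30 days (April has 30).
May 1, 2215 → Jun 1, 2215: 31 days (May has 31).
Jun 1, 2215 → Jul 1, 2215: 30 days (June has 30).
Jul 1, 2215 → Aug 1, 2215: 31 days (July has 31).
Aug 1, 2215 → Sep 1, 2215: 31 days (August has 31).
Sep 1, 2215 → Oct 1, 2215: 30 days (September has 30).
Oct 1, 2215 → Oct 26, 2215: 25 days.
Total: 298 days.
298 mod 7 = 4, so Sunday + 4 = Thursday.

Thursday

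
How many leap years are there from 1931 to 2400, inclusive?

Multiples of 4 in [1931,2400]: 118.
Of those, multiples of 100: 5 (not leap unless ÷400).
Multiples of 400: 2.
Leap years = 118 − 5 + 2 = 115.

115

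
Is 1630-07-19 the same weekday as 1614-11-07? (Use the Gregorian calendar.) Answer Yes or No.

From Nov 7, 1614 to Jul 19, 1630 is 5733 days.
5733 mod 7 = 0, so they are the same weekday.
(Nov 7, 1614 is a Friday; Jul 19, 1630 is a Friday.)

Yes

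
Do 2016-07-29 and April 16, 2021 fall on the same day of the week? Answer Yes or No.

Yes

From Jul 29, 2016 to Apr 16, 2021 is 1722 days.
1722 mod 7 = 0, so they are the same weekday.
(Jul 29, 2016 is a Friday; Apr 16, 2021 is a Friday.)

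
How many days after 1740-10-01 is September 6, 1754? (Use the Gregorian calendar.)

Oct 1, 1740 → Oct 1, 1741: 365 days.
Oct 1, 1741 → Oct 1, 1742: 365 days.
Oct 1, 1742 → Oct 1, 1743: 365 days.
Oct 1, 1743 → Oct 1, 1744: 366 days (Feb 29, 1744 is in that span).
Oct 1, 1744 → Oct 1, 1745: 365 days.
Oct 1, 1745 → Oct 1, 1746: 365 days.
Oct 1, 1746 → Oct 1, 1747: 365 days.
Oct 1, 1747 → Oct 1, 1748: 366 days (Feb 29, 1748 is in that span).
Oct 1, 1748 → Oct 1, 1749: 365 days.
Oct 1, 1749 → Oct 1, 1750: 365 days.
Oct 1, 1750 → Oct 1, 1751: 365 days.
Oct 1, 1751 → Oct 1, 1752: 366 days (Feb 29, 1752 is in that span).
Oct 1, 1752 → Oct 1, 1753: 365 days.
Oct 1, 1753 → Nov 1, 1753: 31 days (October has 31).
Nov 1, 1753 → Dec 1, 1753: 30 days (November has 30).
Dec 1, 1753 → Jan 1, 1754: 31 days (December has 31).
Jan 1, 1754 → Feb 1, 1754: 31 days (January has 31).
Feb 1, 1754 → Mar 1, 1754: 28 days (February has 28).
Mar 1, 1754 → Apr 1, 1754: 31 days (March has 31).
Apr 1, 1754 → May 1, 1754: 30 days (April has 30).
May 1, 1754 → Jun 1, 1754: 31 days (May has 31).
Jun 1, 1754 → Jul 1, 1754: 30 days (June has 30).
Jul 1, 1754 → Aug 1, 1754: 31 days (July has 31).
Aug 1, 1754 → Sep 1, 1754: 31 days (August has 31).
Sep 1, 1754 → Sep 6, 1754: 5 days.
Total: 5088 days.

5088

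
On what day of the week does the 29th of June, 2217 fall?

Doomsday rule: the anchor day for the 2200s is Friday. For year 17: 17÷12 = 1 r 5, and 5÷4 = 1, so 1+5+1 = 7.
Friday + 7 ≡ Friday — that's 2217's doomsday.
In June the doomsday date is Jun 6.
Jun 29 is 23 days after Jun 6; 23 mod 7 = 2, so Friday + 2 = Sunday.

Sunday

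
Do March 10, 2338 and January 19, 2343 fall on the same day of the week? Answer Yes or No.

From Mar 10, 2338 to Jan 19, 2343 is 1776 days.
1776 mod 7 = 5, so they are different weekdays.
(Mar 10, 2338 is a Thursday; Jan 19, 2343 is a Tuesday.)

No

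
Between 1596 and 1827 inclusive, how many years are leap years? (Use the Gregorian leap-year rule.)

56

Multiples of 4 in [1596,1827]: 58.
Of those, multiples of 100: 3 (not leap unless ÷400).
Multiples of 400: 1.
Leap years = 58 − 3 + 1 = 56.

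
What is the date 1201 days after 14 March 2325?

+365 (one year) → Mar 14, 2326 (836 left).
+365 (one year) → Mar 14, 2327 (471 left).
+366 (one year; includes Feb 29, 2328) → Mar 14, 2328 (105 left).
Mar has 31 days: +18 → Apr 1, 2328 (87 left).
Apr has 30 days: +30 → May 1, 2328 (57 left).
May has 31 days: +31 → Jun 1, 2328 (26 left).
+26 → Jun 27, 2328.

June 27, 2328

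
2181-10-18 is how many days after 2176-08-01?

1904

Aug 1, 2176 → Aug 1, 2177: 365 days.
Aug 1, 2177 → Aug 1, 2178: 365 days.
Aug 1, 2178 → Aug 1, 2179: 365 days.
Aug 1, 2179 → Aug 1, 2180: 366 days (Feb 29, 2180 is in that span).
Aug 1, 2180 → Aug 1, 2181: 365 days.
Aug 1, 2181 → Sep 1, 2181: 31 days (August has 31).
Sep 1, 2181 → Oct 1, 2181: 30 days (September has 30).
Oct 1, 2181 → Oct 18, 2181: 17 days.
Total: 1904 days.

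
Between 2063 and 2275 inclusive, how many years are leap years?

Multiples of 4 in [2063,2275]: 53.
Of those, multiples of 100: 2 (not leap unless ÷400).
Multiples of 400: 0.
Leap years = 53 − 2 + 0 = 51.

51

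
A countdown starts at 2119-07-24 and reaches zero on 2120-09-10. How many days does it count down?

Jul 24, 2119 → Jul 24, 2120: 366 days (Feb 29, 2120 is in that span).
Jul 24, 2120 → Aug 24, 2120: 31 days (July has 31).
Aug 24, 2120 → Sep 10, 2120: 17 days.
Total: 414 days.

414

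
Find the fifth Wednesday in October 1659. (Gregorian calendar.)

October 29, 1659

October 1, 1659 is a Wednesday.
The first Wednesday is therefore October 1 (same day).
The fifth Wednesday is 1 + 4×7 = October 29.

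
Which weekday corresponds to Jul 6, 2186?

Doomsday rule: the anchor day for the 2100s is Sunday. For year 86: 86÷12 = 7 r 2, and 2÷4 = 0, so 7+2+0 = 9.
Sunday + 9 ≡ Tuesday — that's 2186's doomsday.
In July the doomsday date is Jul 11.
Jul 6 is 5 days before Jul 11; 5 mod 7 = 5, so Tuesday − 5 = Thursday.

Thursday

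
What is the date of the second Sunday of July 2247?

July 11, 2247

July 1, 2247 is a Thursday.
The first Sunday is therefore July 4 (3 days later).
The second Sunday is 4 + 1×7 = July 11.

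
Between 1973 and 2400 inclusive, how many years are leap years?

Multiples of 4 in [1973,2400]: 107.
Of those, multiples of 100: 5 (not leap unless ÷400).
Multiples of 400: 2.
Leap years = 107 − 5 + 2 = 104.

104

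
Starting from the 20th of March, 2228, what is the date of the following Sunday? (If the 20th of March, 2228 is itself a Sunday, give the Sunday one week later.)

Mar 20, 2228 is a Thursday.
From Thursday to the next Sunday is 3 days.
Mar 20, 2228 + 3 = Mar 23, 2228.

March 23, 2228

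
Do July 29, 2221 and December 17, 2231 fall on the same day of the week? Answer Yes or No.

No

From Jul 29, 2221 to Dec 17, 2231 is 3793 days.
3793 mod 7 = 6, so they are different weekdays.
(Jul 29, 2221 is a Sunday; Dec 17, 2231 is a Saturday.)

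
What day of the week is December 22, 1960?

January 1, 1960 is a Friday.
Jan 1, 1960 → Feb 1, 1960: 31 days (January has 31).
Feb 1, 1960 → Mar 1, 1960: 29 days (February has 29).
Mar 1, 1960 → Apr 1, 1960: 31 days (March has 31).
Apr 1, 1960 → May 1, 1960: 30 days (April has 30).
May 1, 1960 → Jun 1, 1960: 31 days (May has 31).
Jun 1, 1960 → Jul 1, 1960: 30 days (June has 30).
Jul 1, 1960 → Aug 1, 1960: 31 days (July has 31).
Aug 1, 1960 → Sep 1, 1960: 31 days (August has 31).
Sep 1, 1960 → Oct 1, 1960: 30 days (September has 30).
Oct 1, 1960 → Nov 1, 1960: 31 days (October has 31).
Nov 1, 1960 → Dec 1, 1960: 30 days (November has 30).
Dec 1, 1960 → Dec 22, 1960: 21 days.
Total: 356 days.
356 mod 7 = 6, so Friday + 6 = Thursday.

Thursday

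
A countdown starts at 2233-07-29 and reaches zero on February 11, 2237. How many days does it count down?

1293

Jul 29, 2233 → Jul 29, 2234: 365 days.
Jul 29, 2234 → Jul 29, 2235: 365 days.
Jul 29, 2235 → Jul 29, 2236: 366 days (Feb 29, 2236 is in that span).
Jul 29, 2236 → Aug 29, 2236: 31 days (July has 31).
Aug 29, 2236 → Sep 29, 2236: 31 days (August has 31).
Sep 29, 2236 → Oct 29, 2236: 30 days (September has 30).
Oct 29, 2236 → Nov 29, 2236: 31 days (October has 31).
Nov 29, 2236 → Dec 29, 2236: 30 days (November has 30).
Dec 29, 2236 → Jan 29, 2237: 31 days (December has 31).
Jan 29, 2237 → Feb 11, 2237: 13 days.
Total: 1293 days.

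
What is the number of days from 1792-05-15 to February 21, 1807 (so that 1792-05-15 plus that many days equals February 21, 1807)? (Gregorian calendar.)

5394

May 15, 1792 → May 15, 1793: 365 days.
May 15, 1793 → May 15, 1794: 365 days.
May 15, 1794 → May 15, 1795: 365 days.
May 15, 1795 → May 15, 1796: 366 days (Feb 29, 1796 is in that span).
May 15, 1796 → May 15, 1797: 365 days.
May 15, 1797 → May 15, 1798: 365 days.
May 15, 1798 → May 15, 1799: 365 days.
May 15, 1799 → May 15, 1800: 365 days.
May 15, 1800 → May 15, 1801: 365 days.
May 15, 1801 → May 15, 1802: 365 days.
May 15, 1802 → May 15, 1803: 365 days.
May 15, 1803 → May 15, 1804: 366 days (Feb 29, 1804 is in that span).
May 15, 1804 → May 15, 1805: 365 days.
May 15, 1805 → May 15, 1806: 365 days.
May 15, 1806 → Jun 15, 1806: 31 days (May has 31).
Jun 15, 1806 → Jul 15, 1806: 30 days (June has 30).
Jul 15, 1806 → Aug 15, 1806: 31 days (July has 31).
Aug 15, 1806 → Sep 15, 1806: 31 days (August has 31).
Sep 15, 1806 → Oct 15, 1806: 30 days (September has 30).
Oct 15, 1806 → Nov 15, 1806: 31 days (October has 31).
Nov 15, 1806 → Dec 15, 1806: 30 days (November has 30).
Dec 15, 1806 → Jan 15, 1807: 31 days (December has 31).
Jan 15, 1807 → Feb 15, 1807: 31 days (January has 31).
Feb 15, 1807 → Feb 21, 1807: 6 days.
Total: 5394 days.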